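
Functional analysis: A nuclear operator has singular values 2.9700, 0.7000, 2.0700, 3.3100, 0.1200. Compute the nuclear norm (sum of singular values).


The nuclear norm is the sum of all singular values.
||T||_1 = 2.9700 + 0.7000 + 2.0700 + 3.3100 + 0.1200
= 9.1700

9.1700


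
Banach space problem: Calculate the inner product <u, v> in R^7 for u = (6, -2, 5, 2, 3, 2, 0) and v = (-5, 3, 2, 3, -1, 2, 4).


Computing the standard inner product <u, v> = sum u_i * v_i
= 6*-5 + -2*3 + 5*2 + 2*3 + 3*-1 + 2*2 + 0*4
= -30 + -6 + 10 + 6 + -3 + 4 + 0
= -19

-19


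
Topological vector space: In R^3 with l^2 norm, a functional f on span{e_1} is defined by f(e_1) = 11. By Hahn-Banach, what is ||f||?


The norm of f is given by ||f|| = sup_{||x||=1} |f(x)|.
On span{e_1}, ||e_1|| = 1, so ||f|| = |f(e_1)| / ||e_1||
= |11| / 1 = 11.0000

11.0000


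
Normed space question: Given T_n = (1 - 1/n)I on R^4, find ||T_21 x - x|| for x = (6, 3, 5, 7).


T_21 x - x = (1 - 1/21)x - x = -x/21
||x|| = sqrt(119) = 10.9087
||T_21 x - x|| = ||x||/21 = 10.9087/21 = 0.5195

0.5195


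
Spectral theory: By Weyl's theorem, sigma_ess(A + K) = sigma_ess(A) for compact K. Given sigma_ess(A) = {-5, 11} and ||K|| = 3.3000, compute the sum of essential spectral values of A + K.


By Weyl's theorem, the essential spectrum is invariant under compact perturbations.
sigma_ess(A + K) = sigma_ess(A) = {-5, 11}
Sum = -5 + 11 = 6

6


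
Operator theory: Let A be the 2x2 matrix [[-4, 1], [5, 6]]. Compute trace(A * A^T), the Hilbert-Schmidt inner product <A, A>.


trace(A * A^T) = sum of squares of all entries
= (-4)^2 + 1^2 + 5^2 + 6^2
= 16 + 1 + 25 + 36
= 78

78


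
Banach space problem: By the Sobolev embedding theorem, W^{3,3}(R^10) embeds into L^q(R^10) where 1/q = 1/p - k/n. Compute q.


Using the Sobolev embedding formula: 1/q = 1/p - k/n
1/q = 1/3 - 3/10 = 1/30
q = 1/(1/30) = 30

30.0000


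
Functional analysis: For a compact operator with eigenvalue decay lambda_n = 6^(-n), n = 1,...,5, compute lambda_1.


The eigenvalue formula gives lambda_1 = 1/6^1
= 1/6
= 0.1667

0.1667


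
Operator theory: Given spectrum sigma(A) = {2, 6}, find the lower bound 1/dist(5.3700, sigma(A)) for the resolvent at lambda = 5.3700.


dist(5.3700, {2, 6}) = min(|5.3700 - 2|, |5.3700 - 6|)
= min(3.3700, 0.6300) = 0.6300
Resolvent bound = 1/0.6300 = 1.5873

1.5873


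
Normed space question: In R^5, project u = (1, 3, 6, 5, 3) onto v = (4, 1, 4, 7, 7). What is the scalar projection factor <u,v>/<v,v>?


Computing <u,v> = 1*4 + 3*1 + 6*4 + 5*7 + 3*7 = 87
Computing <v,v> = 4^2 + 1^2 + 4^2 + 7^2 + 7^2 = 131
Projection coefficient = 87/131 = 0.6641

0.6641


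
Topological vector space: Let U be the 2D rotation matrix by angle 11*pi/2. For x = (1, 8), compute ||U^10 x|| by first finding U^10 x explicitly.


U is a rotation by theta = 11*pi/2
U^10 = rotation by 10*theta = 110*pi/2 = 2*pi/2 (mod 2*pi)
cos(2*pi/2) = -1.0000, sin(2*pi/2) = 0.0000
U^10 x = (-1.0000 * 1 - 0.0000 * 8, 0.0000 * 1 + -1.0000 * 8)
= (-1.0000, -8.0000)
||U^10 x|| = sqrt((-1.0000)^2 + (-8.0000)^2) = sqrt(65.0000) = 8.0623

8.0623


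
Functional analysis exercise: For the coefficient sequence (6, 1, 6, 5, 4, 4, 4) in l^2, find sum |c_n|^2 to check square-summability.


sum |c_n|^2 = 6^2 + 1^2 + 6^2 + 5^2 + 4^2 + 4^2 + 4^2
= 36 + 1 + 36 + 25 + 16 + 16 + 16
= 146

146


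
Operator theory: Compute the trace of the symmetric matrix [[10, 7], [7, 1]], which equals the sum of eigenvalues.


For a self-adjoint (symmetric) matrix, the eigenvalues are real.
The sum of eigenvalues equals the trace of the matrix.
trace = 10 + 1 = 11

11


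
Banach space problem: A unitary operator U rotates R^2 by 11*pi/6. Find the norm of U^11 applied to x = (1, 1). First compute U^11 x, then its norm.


U is a rotation by theta = 11*pi/6
U^11 = rotation by 11*theta = 121*pi/6 = 1*pi/6 (mod 2*pi)
cos(1*pi/6) = 0.8660, sin(1*pi/6) = 0.5000
U^11 x = (0.8660 * 1 - 0.5000 * 1, 0.5000 * 1 + 0.8660 * 1)
= (0.3660, 1.3660)
||U^11 x|| = sqrt(0.3660^2 + 1.3660^2) = sqrt(2.0000) = 1.4142

1.4142


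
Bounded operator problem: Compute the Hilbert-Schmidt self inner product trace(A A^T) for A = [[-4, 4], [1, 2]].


trace(A * A^T) = sum of squares of all entries
= (-4)^2 + 4^2 + 1^2 + 2^2
= 16 + 16 + 1 + 4
= 37

37


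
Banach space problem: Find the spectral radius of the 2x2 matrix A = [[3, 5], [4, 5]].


For a 2x2 matrix, eigenvalues satisfy lambda^2 - (trace)*lambda + det = 0
trace = 3 + 5 = 8
det = 3*5 - 5*4 = -5
discriminant = 8^2 - 4*(-5) = 84
spectral radius = max |eigenvalue| = 8.5826

8.5826


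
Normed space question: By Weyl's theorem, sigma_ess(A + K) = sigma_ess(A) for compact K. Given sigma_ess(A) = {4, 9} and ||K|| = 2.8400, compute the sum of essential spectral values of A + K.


By Weyl's theorem, the essential spectrum is invariant under compact perturbations.
sigma_ess(A + K) = sigma_ess(A) = {4, 9}
Sum = 4 + 9 = 13

13


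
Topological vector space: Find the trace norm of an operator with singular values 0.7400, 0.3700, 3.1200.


The nuclear norm is the sum of all singular values.
||T||_1 = 0.7400 + 0.3700 + 3.1200
= 4.2300

4.2300


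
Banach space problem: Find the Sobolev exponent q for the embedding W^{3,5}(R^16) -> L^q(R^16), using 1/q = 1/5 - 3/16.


Using the Sobolev embedding formula: 1/q = 1/p - k/n
1/q = 1/5 - 3/16 = 1/80
q = 1/(1/80) = 80

80.0000


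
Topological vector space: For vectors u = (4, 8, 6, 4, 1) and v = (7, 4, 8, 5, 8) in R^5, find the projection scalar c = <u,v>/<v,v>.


Computing <u,v> = 4*7 + 8*4 + 6*8 + 4*5 + 1*8 = 136
Computing <v,v> = 7^2 + 4^2 + 8^2 + 5^2 + 8^2 = 218
Projection coefficient = 136/218 = 0.6239

0.6239


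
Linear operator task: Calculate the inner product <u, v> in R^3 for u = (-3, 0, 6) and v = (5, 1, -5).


Computing the standard inner product <u, v> = sum u_i * v_i
= -3*5 + 0*1 + 6*-5
= -15 + 0 + -30
= -45

-45


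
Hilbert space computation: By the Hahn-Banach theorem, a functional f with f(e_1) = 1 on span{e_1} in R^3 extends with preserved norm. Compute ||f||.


The norm of f is given by ||f|| = sup_{||x||=1} |f(x)|.
On span{e_1}, ||e_1|| = 1, so ||f|| = |f(e_1)| / ||e_1||
= |1| / 1 = 1.0000

1.0000


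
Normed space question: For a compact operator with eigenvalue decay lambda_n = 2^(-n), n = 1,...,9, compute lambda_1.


The eigenvalue formula gives lambda_1 = 1/2^1
= 1/2
= 0.5000

0.5000


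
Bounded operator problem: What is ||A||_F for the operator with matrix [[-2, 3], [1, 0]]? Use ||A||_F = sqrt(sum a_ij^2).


||A||_F^2 = sum a_ij^2
= (-2)^2 + 3^2 + 1^2 + 0^2
= 4 + 9 + 1 + 0 = 14
||A||_F = sqrt(14) = 3.7417

3.7417


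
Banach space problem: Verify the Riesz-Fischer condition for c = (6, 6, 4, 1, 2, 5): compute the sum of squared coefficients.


sum |c_n|^2 = 6^2 + 6^2 + 4^2 + 1^2 + 2^2 + 5^2
= 36 + 36 + 16 + 1 + 4 + 25
= 118

118


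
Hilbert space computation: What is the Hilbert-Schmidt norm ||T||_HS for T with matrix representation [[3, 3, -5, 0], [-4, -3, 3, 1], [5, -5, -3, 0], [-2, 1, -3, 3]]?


The Hilbert-Schmidt norm is sqrt(sum of squares of all entries).
Sum of squares = 3^2 + 3^2 + (-5)^2 + 0^2 + (-4)^2 + (-3)^2 + 3^2 + 1^2 + 5^2 + (-5)^2 + (-3)^2 + 0^2 + (-2)^2 + 1^2 + (-3)^2 + 3^2
= 9 + 9 + 25 + 0 + 16 + 9 + 9 + 1 + 25 + 25 + 9 + 0 + 4 + 1 + 9 + 9 = 160
||T||_HS = sqrt(160) = 12.6491

12.6491


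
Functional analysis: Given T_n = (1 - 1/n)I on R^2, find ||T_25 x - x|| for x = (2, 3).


T_25 x - x = (1 - 1/25)x - x = -x/25
||x|| = sqrt(13) = 3.6056
||T_25 x - x|| = ||x||/25 = 3.6056/25 = 0.1442

0.1442


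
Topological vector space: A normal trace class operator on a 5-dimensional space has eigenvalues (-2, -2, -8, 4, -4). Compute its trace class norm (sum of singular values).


For a normal operator, singular values equal |eigenvalues|.
Trace norm = sum |lambda_i| = 2 + 2 + 8 + 4 + 4
= 20

20


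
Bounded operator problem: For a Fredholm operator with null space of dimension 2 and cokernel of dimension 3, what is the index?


The Fredholm index is defined as ind(T) = dim(ker T) - dim(coker T)
= 2 - 3
= -1

-1


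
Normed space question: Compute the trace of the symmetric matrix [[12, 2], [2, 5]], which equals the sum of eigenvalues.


For a self-adjoint (symmetric) matrix, the eigenvalues are real.
The sum of eigenvalues equals the trace of the matrix.
trace = 12 + 5 = 17

17


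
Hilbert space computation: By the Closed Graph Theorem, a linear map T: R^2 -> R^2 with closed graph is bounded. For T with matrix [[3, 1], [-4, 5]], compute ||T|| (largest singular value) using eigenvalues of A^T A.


A^T A = [[25, -17], [-17, 26]]
trace(A^T A) = 51, det(A^T A) = 361
discriminant = 51^2 - 4*361 = 1157
Largest eigenvalue of A^T A = (trace + sqrt(disc))/2 = 42.5074
||T|| = sqrt(42.5074) = 6.5198

6.5198


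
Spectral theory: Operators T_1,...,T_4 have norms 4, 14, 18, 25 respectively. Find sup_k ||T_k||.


By the Uniform Boundedness Principle, the supremum of norms is finite.
sup_k ||T_k|| = max(4, 14, 18, 25) = 25

25


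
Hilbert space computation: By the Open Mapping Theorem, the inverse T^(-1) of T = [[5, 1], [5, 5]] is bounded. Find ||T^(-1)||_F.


det(T) = 5*5 - 1*5 = 20
T^(-1) = (1/20) * [[5, -1], [-5, 5]] = [[0.2500, -0.0500], [-0.2500, 0.2500]]
||T^(-1)||_F^2 = 0.2500^2 + (-0.0500)^2 + (-0.2500)^2 + 0.2500^2 = 0.1900
||T^(-1)||_F = sqrt(0.1900) = 0.4359

0.4359


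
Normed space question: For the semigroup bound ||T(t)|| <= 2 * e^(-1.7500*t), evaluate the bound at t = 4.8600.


||T(4.8600)|| <= 2 * exp(-1.7500 * 4.8600)
= 2 * exp(-8.5050)
= 2 * 2.0245e-04
= 4.0491e-04

4.0491e-04


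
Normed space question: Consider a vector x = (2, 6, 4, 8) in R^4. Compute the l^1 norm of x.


The l^1 norm equals the sum of absolute values of all components.
||x||_1 = 2 + 6 + 4 + 8
= 20

20.0000


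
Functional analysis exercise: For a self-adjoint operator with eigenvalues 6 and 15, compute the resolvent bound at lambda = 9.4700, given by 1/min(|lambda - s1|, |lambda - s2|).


dist(9.4700, {6, 15}) = min(|9.4700 - 6|, |9.4700 - 15|)
= min(3.4700, 5.5300) = 3.4700
Resolvent bound = 1/3.4700 = 0.2882

0.2882


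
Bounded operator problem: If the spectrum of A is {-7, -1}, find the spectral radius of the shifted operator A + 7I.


Spectrum of A + 7I = {0, 6}
Spectral radius = max |lambda| over the shifted spectrum
= max(0, 6) = 6

6


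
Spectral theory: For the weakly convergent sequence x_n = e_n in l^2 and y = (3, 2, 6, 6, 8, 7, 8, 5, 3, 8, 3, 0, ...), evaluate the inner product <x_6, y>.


x_6 = e_6 is the standard basis vector with 1 in position 6.
<x_6, y> = y_6 = 7
As n -> infinity, <x_n, y> -> 0, confirming weak convergence of (x_n) to 0.

7


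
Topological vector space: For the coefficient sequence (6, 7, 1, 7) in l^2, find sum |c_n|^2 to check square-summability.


sum |c_n|^2 = 6^2 + 7^2 + 1^2 + 7^2
= 36 + 49 + 1 + 49
= 135

135


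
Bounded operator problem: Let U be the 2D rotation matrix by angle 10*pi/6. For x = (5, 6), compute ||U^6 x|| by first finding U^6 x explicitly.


U is a rotation by theta = 10*pi/6
U^6 = rotation by 6*theta = 60*pi/6 = 0*pi/6 (mod 2*pi)
cos(0*pi/6) = 1.0000, sin(0*pi/6) = 0.0000
U^6 x = (1.0000 * 5 - 0.0000 * 6, 0.0000 * 5 + 1.0000 * 6)
= (5.0000, 6.0000)
||U^6 x|| = sqrt(5.0000^2 + 6.0000^2) = sqrt(61.0000) = 7.8102

7.8102


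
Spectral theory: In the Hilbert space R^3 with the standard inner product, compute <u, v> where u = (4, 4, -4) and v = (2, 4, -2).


Computing the standard inner product <u, v> = sum u_i * v_i
= 4*2 + 4*4 + -4*-2
= 8 + 16 + 8
= 32

32


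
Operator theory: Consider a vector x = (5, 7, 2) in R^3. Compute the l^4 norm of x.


The l^4 norm = (sum |x_i|^4)^(1/4)
Sum of 4th powers = 625 + 2401 + 16 = 3042
||x||_4 = (3042)^(1/4) = 7.4266

7.4266


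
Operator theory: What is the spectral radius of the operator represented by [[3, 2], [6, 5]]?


For a 2x2 matrix, eigenvalues satisfy lambda^2 - (trace)*lambda + det = 0
trace = 3 + 5 = 8
det = 3*5 - 2*6 = 3
discriminant = 8^2 - 4*(3) = 52
spectral radius = max |eigenvalue| = 7.6056

7.6056


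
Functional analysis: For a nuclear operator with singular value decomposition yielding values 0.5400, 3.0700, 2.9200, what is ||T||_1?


The nuclear norm is the sum of all singular values.
||T||_1 = 0.5400 + 3.0700 + 2.9200
= 6.5300

6.5300


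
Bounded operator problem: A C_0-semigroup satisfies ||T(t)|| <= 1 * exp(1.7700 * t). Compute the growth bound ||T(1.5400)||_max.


||T(1.5400)|| <= 1 * exp(1.7700 * 1.5400)
= 1 * exp(2.7258)
= 1 * 15.2686
= 15.2686

15.2686


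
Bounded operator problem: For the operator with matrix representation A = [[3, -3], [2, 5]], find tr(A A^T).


trace(A * A^T) = sum of squares of all entries
= 3^2 + (-3)^2 + 2^2 + 5^2
= 9 + 9 + 4 + 25
= 47

47


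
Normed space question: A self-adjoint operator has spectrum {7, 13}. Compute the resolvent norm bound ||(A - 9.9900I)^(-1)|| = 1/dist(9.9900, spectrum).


dist(9.9900, {7, 13}) = min(|9.9900 - 7|, |9.9900 - 13|)
= min(2.9900, 3.0100) = 2.9900
Resolvent bound = 1/2.9900 = 0.3344

0.3344


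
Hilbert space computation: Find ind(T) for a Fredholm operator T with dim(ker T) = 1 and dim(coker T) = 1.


The Fredholm index is defined as ind(T) = dim(ker T) - dim(coker T)
= 1 - 1
= 0

0


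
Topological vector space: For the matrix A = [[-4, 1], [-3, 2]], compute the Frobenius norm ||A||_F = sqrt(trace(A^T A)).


||A||_F^2 = sum a_ij^2
= (-4)^2 + 1^2 + (-3)^2 + 2^2
= 16 + 1 + 9 + 4 = 30
||A||_F = sqrt(30) = 5.4772

5.4772


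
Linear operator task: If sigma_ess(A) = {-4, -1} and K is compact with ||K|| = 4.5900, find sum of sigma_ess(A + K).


By Weyl's theorem, the essential spectrum is invariant under compact perturbations.
sigma_ess(A + K) = sigma_ess(A) = {-4, -1}
Sum = -4 + -1 = -5

-5


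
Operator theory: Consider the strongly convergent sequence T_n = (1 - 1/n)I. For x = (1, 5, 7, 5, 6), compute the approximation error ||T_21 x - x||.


T_21 x - x = (1 - 1/21)x - x = -x/21
||x|| = sqrt(136) = 11.6619
||T_21 x - x|| = ||x||/21 = 11.6619/21 = 0.5553

0.5553


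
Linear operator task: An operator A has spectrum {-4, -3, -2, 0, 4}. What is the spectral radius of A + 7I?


Spectrum of A + 7I = {3, 4, 5, 7, 11}
Spectral radius = max |lambda| over the shifted spectrum
= max(3, 4, 5, 7, 11) = 11

11


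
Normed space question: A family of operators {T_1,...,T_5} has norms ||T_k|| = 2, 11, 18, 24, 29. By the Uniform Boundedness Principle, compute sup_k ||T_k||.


By the Uniform Boundedness Principle, the supremum of norms is finite.
sup_k ||T_k|| = max(2, 11, 18, 24, 29) = 29

29


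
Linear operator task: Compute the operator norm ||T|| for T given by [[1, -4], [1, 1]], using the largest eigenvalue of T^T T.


A^T A = [[2, -3], [-3, 17]]
trace(A^T A) = 19, det(A^T A) = 25
discriminant = 19^2 - 4*25 = 261
Largest eigenvalue of A^T A = (trace + sqrt(disc))/2 = 17.5777
||T|| = sqrt(17.5777) = 4.1926

4.1926


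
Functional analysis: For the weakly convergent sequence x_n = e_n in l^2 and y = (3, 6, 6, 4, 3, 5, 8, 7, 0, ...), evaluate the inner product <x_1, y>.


x_1 = e_1 is the standard basis vector with 1 in position 1.
<x_1, y> = y_1 = 3
As n -> infinity, <x_n, y> -> 0, confirming weak convergence of (x_n) to 0.

3


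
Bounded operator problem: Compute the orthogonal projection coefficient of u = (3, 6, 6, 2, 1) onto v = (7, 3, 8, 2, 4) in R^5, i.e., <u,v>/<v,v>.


Computing <u,v> = 3*7 + 6*3 + 6*8 + 2*2 + 1*4 = 95
Computing <v,v> = 7^2 + 3^2 + 8^2 + 2^2 + 4^2 = 142
Projection coefficient = 95/142 = 0.6690

0.6690


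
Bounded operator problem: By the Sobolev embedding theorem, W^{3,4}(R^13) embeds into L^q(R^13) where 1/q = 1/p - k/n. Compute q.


Using the Sobolev embedding formula: 1/q = 1/p - k/n
1/q = 1/4 - 3/13 = 1/52
q = 1/(1/52) = 52

52.0000


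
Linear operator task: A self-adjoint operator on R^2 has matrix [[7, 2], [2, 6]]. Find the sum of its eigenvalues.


For a self-adjoint (symmetric) matrix, the eigenvalues are real.
The sum of eigenvalues equals the trace of the matrix.
trace = 7 + 6 = 13

13


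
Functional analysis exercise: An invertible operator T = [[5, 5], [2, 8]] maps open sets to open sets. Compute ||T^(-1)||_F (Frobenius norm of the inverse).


det(T) = 5*8 - 5*2 = 30
T^(-1) = (1/30) * [[8, -5], [-2, 5]] = [[0.2667, -0.1667], [-0.0667, 0.1667]]
||T^(-1)||_F^2 = 0.2667^2 + (-0.1667)^2 + (-0.0667)^2 + 0.1667^2 = 0.1311
||T^(-1)||_F = sqrt(0.1311) = 0.3621

0.3621


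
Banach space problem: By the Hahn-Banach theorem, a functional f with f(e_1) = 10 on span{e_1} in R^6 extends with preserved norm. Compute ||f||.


The norm of f is given by ||f|| = sup_{||x||=1} |f(x)|.
On span{e_1}, ||e_1|| = 1, so ||f|| = |f(e_1)| / ||e_1||
= |10| / 1 = 10.0000

10.0000


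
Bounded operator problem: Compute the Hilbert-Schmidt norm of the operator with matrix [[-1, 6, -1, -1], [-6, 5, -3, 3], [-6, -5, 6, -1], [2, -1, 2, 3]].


The Hilbert-Schmidt norm is sqrt(sum of squares of all entries).
Sum of squares = (-1)^2 + 6^2 + (-1)^2 + (-1)^2 + (-6)^2 + 5^2 + (-3)^2 + 3^2 + (-6)^2 + (-5)^2 + 6^2 + (-1)^2 + 2^2 + (-1)^2 + 2^2 + 3^2
= 1 + 36 + 1 + 1 + 36 + 25 + 9 + 9 + 36 + 25 + 36 + 1 + 4 + 1 + 4 + 9 = 234
||T||_HS = sqrt(234) = 15.2971

15.2971


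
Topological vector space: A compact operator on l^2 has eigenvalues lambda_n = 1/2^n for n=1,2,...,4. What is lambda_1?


The eigenvalue formula gives lambda_1 = 1/2^1
= 1/2
= 0.5000

0.5000


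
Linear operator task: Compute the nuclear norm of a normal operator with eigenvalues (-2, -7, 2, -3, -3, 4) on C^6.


For a normal operator, singular values equal |eigenvalues|.
Trace norm = sum |lambda_i| = 2 + 7 + 2 + 3 + 3 + 4
= 21

21


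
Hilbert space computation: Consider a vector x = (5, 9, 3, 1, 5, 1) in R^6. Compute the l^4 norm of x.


The l^4 norm = (sum |x_i|^4)^(1/4)
Sum of 4th powers = 625 + 6561 + 81 + 1 + 625 + 1 = 7894
||x||_4 = (7894)^(1/4) = 9.4259

9.4259


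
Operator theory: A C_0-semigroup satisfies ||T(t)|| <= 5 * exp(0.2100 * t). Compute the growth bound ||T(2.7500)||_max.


||T(2.7500)|| <= 5 * exp(0.2100 * 2.7500)
= 5 * exp(0.5775)
= 5 * 1.7816
= 8.9079

8.9079


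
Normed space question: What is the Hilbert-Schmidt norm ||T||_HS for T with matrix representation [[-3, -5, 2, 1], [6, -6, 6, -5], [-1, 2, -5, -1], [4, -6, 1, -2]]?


The Hilbert-Schmidt norm is sqrt(sum of squares of all entries).
Sum of squares = (-3)^2 + (-5)^2 + 2^2 + 1^2 + 6^2 + (-6)^2 + 6^2 + (-5)^2 + (-1)^2 + 2^2 + (-5)^2 + (-1)^2 + 4^2 + (-6)^2 + 1^2 + (-2)^2
= 9 + 25 + 4 + 1 + 36 + 36 + 36 + 25 + 1 + 4 + 25 + 1 + 16 + 36 + 1 + 4 = 260
||T||_HS = sqrt(260) = 16.1245

16.1245


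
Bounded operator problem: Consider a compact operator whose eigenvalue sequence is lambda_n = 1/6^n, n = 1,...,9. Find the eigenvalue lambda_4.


The eigenvalue formula gives lambda_4 = 1/6^4
= 1/1296
= 7.7160e-04

7.7160e-04


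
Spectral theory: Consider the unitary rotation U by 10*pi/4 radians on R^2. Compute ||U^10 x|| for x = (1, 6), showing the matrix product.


U is a rotation by theta = 10*pi/4
U^10 = rotation by 10*theta = 100*pi/4 = 4*pi/4 (mod 2*pi)
cos(4*pi/4) = -1.0000, sin(4*pi/4) = 0.0000
U^10 x = (-1.0000 * 1 - 0.0000 * 6, 0.0000 * 1 + -1.0000 * 6)
= (-1.0000, -6.0000)
||U^10 x|| = sqrt((-1.0000)^2 + (-6.0000)^2) = sqrt(37.0000) = 6.0828

6.0828


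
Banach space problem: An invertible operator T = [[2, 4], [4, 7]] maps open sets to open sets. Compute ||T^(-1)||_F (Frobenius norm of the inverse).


det(T) = 2*7 - 4*4 = -2
T^(-1) = (1/-2) * [[7, -4], [-4, 2]] = [[-3.5000, 2.0000], [2.0000, -1.0000]]
||T^(-1)||_F^2 = (-3.5000)^2 + 2.0000^2 + 2.0000^2 + (-1.0000)^2 = 21.2500
||T^(-1)||_F = sqrt(21.2500) = 4.6098

4.6098


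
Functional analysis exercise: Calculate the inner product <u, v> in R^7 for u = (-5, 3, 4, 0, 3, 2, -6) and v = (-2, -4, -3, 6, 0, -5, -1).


Computing the standard inner product <u, v> = sum u_i * v_i
= -5*-2 + 3*-4 + 4*-3 + 0*6 + 3*0 + 2*-5 + -6*-1
= 10 + -12 + -12 + 0 + 0 + -10 + 6
= -18

-18


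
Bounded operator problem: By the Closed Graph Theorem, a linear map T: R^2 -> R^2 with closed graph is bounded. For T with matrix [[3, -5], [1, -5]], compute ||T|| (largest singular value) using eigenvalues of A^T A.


A^T A = [[10, -20], [-20, 50]]
trace(A^T A) = 60, det(A^T A) = 100
discriminant = 60^2 - 4*100 = 3200
Largest eigenvalue of A^T A = (trace + sqrt(disc))/2 = 58.2843
||T|| = sqrt(58.2843) = 7.6344

7.6344


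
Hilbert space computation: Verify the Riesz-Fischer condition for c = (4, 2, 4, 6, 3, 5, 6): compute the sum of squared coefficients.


sum |c_n|^2 = 4^2 + 2^2 + 4^2 + 6^2 + 3^2 + 5^2 + 6^2
= 16 + 4 + 16 + 36 + 9 + 25 + 36
= 142

142


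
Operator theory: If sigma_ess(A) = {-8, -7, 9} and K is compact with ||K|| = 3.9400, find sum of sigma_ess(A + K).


By Weyl's theorem, the essential spectrum is invariant under compact perturbations.
sigma_ess(A + K) = sigma_ess(A) = {-8, -7, 9}
Sum = -8 + -7 + 9 = -6

-6


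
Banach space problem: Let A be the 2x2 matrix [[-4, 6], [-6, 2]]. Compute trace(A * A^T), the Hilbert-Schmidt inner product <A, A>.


trace(A * A^T) = sum of squares of all entries
= (-4)^2 + 6^2 + (-6)^2 + 2^2
= 16 + 36 + 36 + 4
= 92

92


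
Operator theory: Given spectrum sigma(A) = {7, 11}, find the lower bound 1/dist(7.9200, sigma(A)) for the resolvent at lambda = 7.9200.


dist(7.9200, {7, 11}) = min(|7.9200 - 7|, |7.9200 - 11|)
= min(0.9200, 3.0800) = 0.9200
Resolvent bound = 1/0.9200 = 1.0870

1.0870


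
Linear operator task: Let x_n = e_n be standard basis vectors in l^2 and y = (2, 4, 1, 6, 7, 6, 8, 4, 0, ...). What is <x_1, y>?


x_1 = e_1 is the standard basis vector with 1 in position 1.
<x_1, y> = y_1 = 2
As n -> infinity, <x_n, y> -> 0, confirming weak convergence of (x_n) to 0.

2


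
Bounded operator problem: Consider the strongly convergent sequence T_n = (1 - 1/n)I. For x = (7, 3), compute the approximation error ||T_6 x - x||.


T_6 x - x = (1 - 1/6)x - x = -x/6
||x|| = sqrt(58) = 7.6158
||T_6 x - x|| = ||x||/6 = 7.6158/6 = 1.2693

1.2693


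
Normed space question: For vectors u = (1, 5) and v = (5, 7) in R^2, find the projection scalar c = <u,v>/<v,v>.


Computing <u,v> = 1*5 + 5*7 = 40
Computing <v,v> = 5^2 + 7^2 = 74
Projection coefficient = 40/74 = 0.5405

0.5405


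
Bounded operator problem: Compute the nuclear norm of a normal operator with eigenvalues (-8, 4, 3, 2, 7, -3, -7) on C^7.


For a normal operator, singular values equal |eigenvalues|.
Trace norm = sum |lambda_i| = 8 + 4 + 3 + 2 + 7 + 3 + 7
= 34

34


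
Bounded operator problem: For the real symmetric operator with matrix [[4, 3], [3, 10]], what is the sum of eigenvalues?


For a self-adjoint (symmetric) matrix, the eigenvalues are real.
The sum of eigenvalues equals the trace of the matrix.
trace = 4 + 10 = 14

14


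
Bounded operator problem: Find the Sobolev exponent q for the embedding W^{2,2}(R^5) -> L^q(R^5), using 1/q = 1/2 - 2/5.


Using the Sobolev embedding formula: 1/q = 1/p - k/n
1/q = 1/2 - 2/5 = 1/10
q = 1/(1/10) = 10

10.0000


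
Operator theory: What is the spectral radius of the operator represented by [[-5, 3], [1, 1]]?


For a 2x2 matrix, eigenvalues satisfy lambda^2 - (trace)*lambda + det = 0
trace = -5 + 1 = -4
det = -5*1 - 3*1 = -8
discriminant = (-4)^2 - 4*(-8) = 48
spectral radius = max |eigenvalue| = 5.4641

5.4641


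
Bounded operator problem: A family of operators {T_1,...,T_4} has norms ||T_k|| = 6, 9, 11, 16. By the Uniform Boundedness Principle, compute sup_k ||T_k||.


By the Uniform Boundedness Principle, the supremum of norms is finite.
sup_k ||T_k|| = max(6, 9, 11, 16) = 16

16


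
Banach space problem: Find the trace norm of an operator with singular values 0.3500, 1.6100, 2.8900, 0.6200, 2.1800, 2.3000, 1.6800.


The nuclear norm is the sum of all singular values.
||T||_1 = 0.3500 + 1.6100 + 2.8900 + 0.6200 + 2.1800 + 2.3000 + 1.6800
= 11.6300

11.6300


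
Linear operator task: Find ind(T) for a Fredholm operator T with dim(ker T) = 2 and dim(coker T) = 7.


The Fredholm index is defined as ind(T) = dim(ker T) - dim(coker T)
= 2 - 7
= -5

-5


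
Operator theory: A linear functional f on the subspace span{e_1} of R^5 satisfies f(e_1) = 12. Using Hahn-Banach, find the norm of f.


The norm of f is given by ||f|| = sup_{||x||=1} |f(x)|.
On span{e_1}, ||e_1|| = 1, so ||f|| = |f(e_1)| / ||e_1||
= |12| / 1 = 12.0000

12.0000


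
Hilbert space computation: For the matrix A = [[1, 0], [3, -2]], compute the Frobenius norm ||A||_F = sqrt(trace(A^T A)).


||A||_F^2 = sum a_ij^2
= 1^2 + 0^2 + 3^2 + (-2)^2
= 1 + 0 + 9 + 4 = 14
||A||_F = sqrt(14) = 3.7417

3.7417


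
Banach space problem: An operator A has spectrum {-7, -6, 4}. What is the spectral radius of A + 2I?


Spectrum of A + 2I = {-5, -4, 6}
Spectral radius = max |lambda| over the shifted spectrum
= max(5, 4, 6) = 6

6


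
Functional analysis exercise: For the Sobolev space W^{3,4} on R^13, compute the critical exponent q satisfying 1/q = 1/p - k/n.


Using the Sobolev embedding formula: 1/q = 1/p - k/n
1/q = 1/4 - 3/13 = 1/52
q = 1/(1/52) = 52

52.0000


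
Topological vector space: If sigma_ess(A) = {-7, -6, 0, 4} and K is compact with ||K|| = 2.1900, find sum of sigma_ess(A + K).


By Weyl's theorem, the essential spectrum is invariant under compact perturbations.
sigma_ess(A + K) = sigma_ess(A) = {-7, -6, 0, 4}
Sum = -7 + -6 + 0 + 4 = -9

-9


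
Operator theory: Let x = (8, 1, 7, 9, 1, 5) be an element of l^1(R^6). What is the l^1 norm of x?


The l^1 norm equals the sum of absolute values of all components.
||x||_1 = 8 + 1 + 7 + 9 + 1 + 5
= 31

31.0000


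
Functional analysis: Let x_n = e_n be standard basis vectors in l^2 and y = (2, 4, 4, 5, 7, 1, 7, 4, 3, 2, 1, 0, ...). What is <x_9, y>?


x_9 = e_9 is the standard basis vector with 1 in position 9.
<x_9, y> = y_9 = 3
As n -> infinity, <x_n, y> -> 0, confirming weak convergence of (x_n) to 0.

3


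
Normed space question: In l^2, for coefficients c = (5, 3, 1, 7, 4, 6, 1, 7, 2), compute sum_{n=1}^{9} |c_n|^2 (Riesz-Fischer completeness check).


sum |c_n|^2 = 5^2 + 3^2 + 1^2 + 7^2 + 4^2 + 6^2 + 1^2 + 7^2 + 2^2
= 25 + 9 + 1 + 49 + 16 + 36 + 1 + 49 + 4
= 190

190


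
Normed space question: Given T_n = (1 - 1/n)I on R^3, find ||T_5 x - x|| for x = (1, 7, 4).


T_5 x - x = (1 - 1/5)x - x = -x/5
||x|| = sqrt(66) = 8.1240
||T_5 x - x|| = ||x||/5 = 8.1240/5 = 1.6248

1.6248


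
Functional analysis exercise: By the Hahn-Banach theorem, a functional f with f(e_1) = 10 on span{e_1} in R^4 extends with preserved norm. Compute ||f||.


The norm of f is given by ||f|| = sup_{||x||=1} |f(x)|.
On span{e_1}, ||e_1|| = 1, so ||f|| = |f(e_1)| / ||e_1||
= |10| / 1 = 10.0000

10.0000


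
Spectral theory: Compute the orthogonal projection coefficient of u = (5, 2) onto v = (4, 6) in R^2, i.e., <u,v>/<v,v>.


Computing <u,v> = 5*4 + 2*6 = 32
Computing <v,v> = 4^2 + 6^2 = 52
Projection coefficient = 32/52 = 0.6154

0.6154


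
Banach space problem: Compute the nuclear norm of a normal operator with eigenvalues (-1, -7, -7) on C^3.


For a normal operator, singular values equal |eigenvalues|.
Trace norm = sum |lambda_i| = 1 + 7 + 7
= 15

15


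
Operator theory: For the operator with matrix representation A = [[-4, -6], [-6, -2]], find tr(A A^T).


trace(A * A^T) = sum of squares of all entries
= (-4)^2 + (-6)^2 + (-6)^2 + (-2)^2
= 16 + 36 + 36 + 4
= 92

92


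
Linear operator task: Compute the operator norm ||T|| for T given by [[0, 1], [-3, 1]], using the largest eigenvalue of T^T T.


A^T A = [[9, -3], [-3, 2]]
trace(A^T A) = 11, det(A^T A) = 9
discriminant = 11^2 - 4*9 = 85
Largest eigenvalue of A^T A = (trace + sqrt(disc))/2 = 10.1098
||T|| = sqrt(10.1098) = 3.1796

3.1796


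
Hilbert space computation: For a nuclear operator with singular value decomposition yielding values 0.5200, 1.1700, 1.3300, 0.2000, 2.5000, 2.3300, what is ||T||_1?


The nuclear norm is the sum of all singular values.
||T||_1 = 0.5200 + 1.1700 + 1.3300 + 0.2000 + 2.5000 + 2.3300
= 8.0500

8.0500


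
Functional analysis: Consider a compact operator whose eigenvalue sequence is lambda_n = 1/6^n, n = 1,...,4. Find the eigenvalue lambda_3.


The eigenvalue formula gives lambda_3 = 1/6^3
= 1/216
= 0.0046

0.0046


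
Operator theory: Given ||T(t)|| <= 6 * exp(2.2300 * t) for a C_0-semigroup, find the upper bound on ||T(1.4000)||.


||T(1.4000)|| <= 6 * exp(2.2300 * 1.4000)
= 6 * exp(3.1220)
= 6 * 22.6917
= 136.1503

136.1503


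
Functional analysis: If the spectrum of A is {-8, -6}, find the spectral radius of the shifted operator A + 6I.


Spectrum of A + 6I = {-2, 0}
Spectral radius = max |lambda| over the shifted spectrum
= max(2, 0) = 2

2


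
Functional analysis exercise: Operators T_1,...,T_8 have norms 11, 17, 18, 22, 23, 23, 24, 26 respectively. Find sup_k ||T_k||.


By the Uniform Boundedness Principle, the supremum of norms is finite.
sup_k ||T_k|| = max(11, 17, 18, 22, 23, 23, 24, 26) = 26

26


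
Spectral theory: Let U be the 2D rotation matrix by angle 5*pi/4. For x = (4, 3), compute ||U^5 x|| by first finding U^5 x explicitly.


U is a rotation by theta = 5*pi/4
U^5 = rotation by 5*theta = 25*pi/4 = 1*pi/4 (mod 2*pi)
cos(1*pi/4) = 0.7071, sin(1*pi/4) = 0.7071
U^5 x = (0.7071 * 4 - 0.7071 * 3, 0.7071 * 4 + 0.7071 * 3)
= (0.7071, 4.9497)
||U^5 x|| = sqrt(0.7071^2 + 4.9497^2) = sqrt(25.0000) = 5.0000

5.0000


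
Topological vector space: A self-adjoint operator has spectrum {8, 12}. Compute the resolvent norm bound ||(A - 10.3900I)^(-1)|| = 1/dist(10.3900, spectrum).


dist(10.3900, {8, 12}) = min(|10.3900 - 8|, |10.3900 - 12|)
= min(2.3900, 1.6100) = 1.6100
Resolvent bound = 1/1.6100 = 0.6211

0.6211


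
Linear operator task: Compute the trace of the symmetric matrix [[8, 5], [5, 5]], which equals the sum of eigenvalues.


For a self-adjoint (symmetric) matrix, the eigenvalues are real.
The sum of eigenvalues equals the trace of the matrix.
trace = 8 + 5 = 13

13


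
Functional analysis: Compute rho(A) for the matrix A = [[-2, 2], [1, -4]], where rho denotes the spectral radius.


For a 2x2 matrix, eigenvalues satisfy lambda^2 - (trace)*lambda + det = 0
trace = -2 + -4 = -6
det = -2*-4 - 2*1 = 6
discriminant = (-6)^2 - 4*(6) = 12
spectral radius = max |eigenvalue| = 4.7321

4.7321


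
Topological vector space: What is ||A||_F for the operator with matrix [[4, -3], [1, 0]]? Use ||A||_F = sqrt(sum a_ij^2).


||A||_F^2 = sum a_ij^2
= 4^2 + (-3)^2 + 1^2 + 0^2
= 16 + 9 + 1 + 0 = 26
||A||_F = sqrt(26) = 5.0990

5.0990


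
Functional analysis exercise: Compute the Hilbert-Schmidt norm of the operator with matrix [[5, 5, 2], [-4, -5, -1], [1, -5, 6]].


The Hilbert-Schmidt norm is sqrt(sum of squares of all entries).
Sum of squares = 5^2 + 5^2 + 2^2 + (-4)^2 + (-5)^2 + (-1)^2 + 1^2 + (-5)^2 + 6^2
= 25 + 25 + 4 + 16 + 25 + 1 + 1 + 25 + 36 = 158
||T||_HS = sqrt(158) = 12.5698

12.5698


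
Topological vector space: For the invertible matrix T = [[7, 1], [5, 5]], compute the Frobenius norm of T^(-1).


det(T) = 7*5 - 1*5 = 30
T^(-1) = (1/30) * [[5, -1], [-5, 7]] = [[0.1667, -0.0333], [-0.1667, 0.2333]]
||T^(-1)||_F^2 = 0.1667^2 + (-0.0333)^2 + (-0.1667)^2 + 0.2333^2 = 0.1111
||T^(-1)||_F = sqrt(0.1111) = 0.3333

0.3333


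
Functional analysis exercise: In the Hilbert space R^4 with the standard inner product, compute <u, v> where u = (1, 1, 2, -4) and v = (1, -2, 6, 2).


Computing the standard inner product <u, v> = sum u_i * v_i
= 1*1 + 1*-2 + 2*6 + -4*2
= 1 + -2 + 12 + -8
= 3

3


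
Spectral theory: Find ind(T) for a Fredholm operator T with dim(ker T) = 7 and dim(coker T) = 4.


The Fredholm index is defined as ind(T) = dim(ker T) - dim(coker T)
= 7 - 4
= 3

3


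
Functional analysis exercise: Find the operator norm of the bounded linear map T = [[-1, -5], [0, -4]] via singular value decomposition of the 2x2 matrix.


A^T A = [[1, 5], [5, 41]]
trace(A^T A) = 42, det(A^T A) = 16
discriminant = 42^2 - 4*16 = 1700
Largest eigenvalue of A^T A = (trace + sqrt(disc))/2 = 41.6155
||T|| = sqrt(41.6155) = 6.4510

6.4510


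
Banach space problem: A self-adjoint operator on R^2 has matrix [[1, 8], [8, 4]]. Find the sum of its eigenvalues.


For a self-adjoint (symmetric) matrix, the eigenvalues are real.
The sum of eigenvalues equals the trace of the matrix.
trace = 1 + 4 = 5

5


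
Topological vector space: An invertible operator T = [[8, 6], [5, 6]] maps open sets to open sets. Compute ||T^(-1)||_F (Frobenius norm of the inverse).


det(T) = 8*6 - 6*5 = 18
T^(-1) = (1/18) * [[6, -6], [-5, 8]] = [[0.3333, -0.3333], [-0.2778, 0.4444]]
||T^(-1)||_F^2 = 0.3333^2 + (-0.3333)^2 + (-0.2778)^2 + 0.4444^2 = 0.4969
||T^(-1)||_F = sqrt(0.4969) = 0.7049

0.7049


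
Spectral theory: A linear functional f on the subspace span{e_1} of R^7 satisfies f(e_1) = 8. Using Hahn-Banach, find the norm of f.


The norm of f is given by ||f|| = sup_{||x||=1} |f(x)|.
On span{e_1}, ||e_1|| = 1, so ||f|| = |f(e_1)| / ||e_1||
= |8| / 1 = 8.0000

8.0000


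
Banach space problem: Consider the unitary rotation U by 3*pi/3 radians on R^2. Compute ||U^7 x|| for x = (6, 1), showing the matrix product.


U is a rotation by theta = 3*pi/3
U^7 = rotation by 7*theta = 21*pi/3 = 3*pi/3 (mod 2*pi)
cos(3*pi/3) = -1.0000, sin(3*pi/3) = 0.0000
U^7 x = (-1.0000 * 6 - 0.0000 * 1, 0.0000 * 6 + -1.0000 * 1)
= (-6.0000, -1.0000)
||U^7 x|| = sqrt((-6.0000)^2 + (-1.0000)^2) = sqrt(37.0000) = 6.0828

6.0828


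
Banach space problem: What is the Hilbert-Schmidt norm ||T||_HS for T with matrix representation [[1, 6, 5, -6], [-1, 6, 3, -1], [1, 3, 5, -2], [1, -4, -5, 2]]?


The Hilbert-Schmidt norm is sqrt(sum of squares of all entries).
Sum of squares = 1^2 + 6^2 + 5^2 + (-6)^2 + (-1)^2 + 6^2 + 3^2 + (-1)^2 + 1^2 + 3^2 + 5^2 + (-2)^2 + 1^2 + (-4)^2 + (-5)^2 + 2^2
= 1 + 36 + 25 + 36 + 1 + 36 + 9 + 1 + 1 + 9 + 25 + 4 + 1 + 16 + 25 + 4 = 230
||T||_HS = sqrt(230) = 15.1658

15.1658


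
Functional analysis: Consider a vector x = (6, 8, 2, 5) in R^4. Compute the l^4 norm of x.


The l^4 norm = (sum |x_i|^4)^(1/4)
Sum of 4th powers = 1296 + 4096 + 16 + 625 = 6033
||x||_4 = (6033)^(1/4) = 8.8132

8.8132


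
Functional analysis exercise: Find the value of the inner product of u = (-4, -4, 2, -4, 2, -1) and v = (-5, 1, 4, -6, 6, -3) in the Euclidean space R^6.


Computing the standard inner product <u, v> = sum u_i * v_i
= -4*-5 + -4*1 + 2*4 + -4*-6 + 2*6 + -1*-3
= 20 + -4 + 8 + 24 + 12 + 3
= 63

63


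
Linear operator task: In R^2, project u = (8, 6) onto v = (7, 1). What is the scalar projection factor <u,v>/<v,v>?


Computing <u,v> = 8*7 + 6*1 = 62
Computing <v,v> = 7^2 + 1^2 = 50
Projection coefficient = 62/50 = 1.2400

1.2400


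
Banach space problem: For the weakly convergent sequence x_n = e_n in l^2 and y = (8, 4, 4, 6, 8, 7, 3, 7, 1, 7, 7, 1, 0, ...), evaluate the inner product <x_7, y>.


x_7 = e_7 is the standard basis vector with 1 in position 7.
<x_7, y> = y_7 = 3
As n -> infinity, <x_n, y> -> 0, confirming weak convergence of (x_n) to 0.

3


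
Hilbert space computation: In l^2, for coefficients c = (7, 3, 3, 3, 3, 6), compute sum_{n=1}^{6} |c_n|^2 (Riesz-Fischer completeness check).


sum |c_n|^2 = 7^2 + 3^2 + 3^2 + 3^2 + 3^2 + 6^2
= 49 + 9 + 9 + 9 + 9 + 36
= 121

121


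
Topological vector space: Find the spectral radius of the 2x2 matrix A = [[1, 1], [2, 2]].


For a 2x2 matrix, eigenvalues satisfy lambda^2 - (trace)*lambda + det = 0
trace = 1 + 2 = 3
det = 1*2 - 1*2 = 0
discriminant = 3^2 - 4*(0) = 9
spectral radius = max |eigenvalue| = 3.0000

3.0000


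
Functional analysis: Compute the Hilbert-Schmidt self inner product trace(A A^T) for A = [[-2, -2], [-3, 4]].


trace(A * A^T) = sum of squares of all entries
= (-2)^2 + (-2)^2 + (-3)^2 + 4^2
= 4 + 4 + 9 + 16
= 33

33


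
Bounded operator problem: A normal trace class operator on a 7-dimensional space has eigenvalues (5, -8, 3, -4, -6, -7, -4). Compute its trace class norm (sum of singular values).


For a normal operator, singular values equal |eigenvalues|.
Trace norm = sum |lambda_i| = 5 + 8 + 3 + 4 + 6 + 7 + 4
= 37

37


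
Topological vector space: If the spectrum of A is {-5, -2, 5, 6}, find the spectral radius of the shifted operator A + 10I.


Spectrum of A + 10I = {5, 8, 15, 16}
Spectral radius = max |lambda| over the shifted spectrum
= max(5, 8, 15, 16) = 16

16


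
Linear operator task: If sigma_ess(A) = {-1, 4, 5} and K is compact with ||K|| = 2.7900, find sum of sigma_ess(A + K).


By Weyl's theorem, the essential spectrum is invariant under compact perturbations.
sigma_ess(A + K) = sigma_ess(A) = {-1, 4, 5}
Sum = -1 + 4 + 5 = 8

8


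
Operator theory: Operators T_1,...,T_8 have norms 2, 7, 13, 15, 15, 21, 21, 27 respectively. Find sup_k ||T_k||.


By the Uniform Boundedness Principle, the supremum of norms is finite.
sup_k ||T_k|| = max(2, 7, 13, 15, 15, 21, 21, 27) = 27

27


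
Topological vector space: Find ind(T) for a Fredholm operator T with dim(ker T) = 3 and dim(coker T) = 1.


The Fredholm index is defined as ind(T) = dim(ker T) - dim(coker T)
= 3 - 1
= 2

2


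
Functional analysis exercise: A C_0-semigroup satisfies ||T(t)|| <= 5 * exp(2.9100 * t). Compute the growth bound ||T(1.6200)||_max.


||T(1.6200)|| <= 5 * exp(2.9100 * 1.6200)
= 5 * exp(4.7142)
= 5 * 111.5196
= 557.5978

557.5978


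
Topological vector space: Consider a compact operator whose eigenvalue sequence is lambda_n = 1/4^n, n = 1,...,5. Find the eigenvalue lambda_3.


The eigenvalue formula gives lambda_3 = 1/4^3
= 1/64
= 0.0156

0.0156


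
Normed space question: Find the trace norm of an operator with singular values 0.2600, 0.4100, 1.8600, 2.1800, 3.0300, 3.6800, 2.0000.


The nuclear norm is the sum of all singular values.
||T||_1 = 0.2600 + 0.4100 + 1.8600 + 2.1800 + 3.0300 + 3.6800 + 2.0000
= 13.4200

13.4200


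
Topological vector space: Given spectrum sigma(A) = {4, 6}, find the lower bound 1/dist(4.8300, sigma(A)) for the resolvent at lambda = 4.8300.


dist(4.8300, {4, 6}) = min(|4.8300 - 4|, |4.8300 - 6|)
= min(0.8300, 1.1700) = 0.8300
Resolvent bound = 1/0.8300 = 1.2048

1.2048


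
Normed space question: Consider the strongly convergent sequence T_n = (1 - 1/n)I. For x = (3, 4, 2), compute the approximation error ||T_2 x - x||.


T_2 x - x = (1 - 1/2)x - x = -x/2
||x|| = sqrt(29) = 5.3852
||T_2 x - x|| = ||x||/2 = 5.3852/2 = 2.6926

2.6926


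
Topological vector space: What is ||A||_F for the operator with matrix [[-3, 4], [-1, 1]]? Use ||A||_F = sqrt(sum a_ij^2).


||A||_F^2 = sum a_ij^2
= (-3)^2 + 4^2 + (-1)^2 + 1^2
= 9 + 16 + 1 + 1 = 27
||A||_F = sqrt(27) = 5.1962

5.1962


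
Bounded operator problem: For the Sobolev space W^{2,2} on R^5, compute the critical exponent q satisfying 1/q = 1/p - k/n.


Using the Sobolev embedding formula: 1/q = 1/p - k/n
1/q = 1/2 - 2/5 = 1/10
q = 1/(1/10) = 10

10.0000


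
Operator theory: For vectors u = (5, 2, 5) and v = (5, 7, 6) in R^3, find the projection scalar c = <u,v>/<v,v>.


Computing <u,v> = 5*5 + 2*7 + 5*6 = 69
Computing <v,v> = 5^2 + 7^2 + 6^2 = 110
Projection coefficient = 69/110 = 0.6273

0.6273


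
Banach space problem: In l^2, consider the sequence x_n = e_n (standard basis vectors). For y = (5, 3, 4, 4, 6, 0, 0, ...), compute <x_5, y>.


x_5 = e_5 is the standard basis vector with 1 in position 5.
<x_5, y> = y_5 = 6
As n -> infinity, <x_n, y> -> 0, confirming weak convergence of (x_n) to 0.

6


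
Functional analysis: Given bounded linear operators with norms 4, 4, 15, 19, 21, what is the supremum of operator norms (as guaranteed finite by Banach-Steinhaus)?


By the Uniform Boundedness Principle, the supremum of norms is finite.
sup_k ||T_k|| = max(4, 4, 15, 19, 21) = 21

21
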